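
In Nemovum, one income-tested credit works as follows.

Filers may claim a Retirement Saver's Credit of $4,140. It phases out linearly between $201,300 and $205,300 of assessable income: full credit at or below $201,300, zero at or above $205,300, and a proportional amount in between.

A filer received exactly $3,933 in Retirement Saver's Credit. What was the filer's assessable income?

$3,933 is 3,933/4,140 of the full $4,140, so 207/4,140 of the $4,000 range has been used: income = $201,300 + $4,000 × 207/4,140 = $201,500.

$201,500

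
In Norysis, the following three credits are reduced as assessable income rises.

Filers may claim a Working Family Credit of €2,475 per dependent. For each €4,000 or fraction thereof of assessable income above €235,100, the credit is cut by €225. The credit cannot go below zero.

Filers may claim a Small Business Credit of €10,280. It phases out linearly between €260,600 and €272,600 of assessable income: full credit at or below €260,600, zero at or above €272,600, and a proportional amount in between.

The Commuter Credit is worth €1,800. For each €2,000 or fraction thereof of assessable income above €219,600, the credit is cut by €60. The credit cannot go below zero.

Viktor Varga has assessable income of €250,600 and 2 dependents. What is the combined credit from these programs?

€15,170

Working Family Credit: base = 2 × €2,475 = €4,950. income exceeds €235,100 by €15,500, which is 4 full-or-partial €4,000 increments; reduction = 4 × €225 = €900, leaving €4,050.
Small Business Credit: €250,600 is at or below the €260,600 threshold, so the full €10,280 applies.
Commuter Credit: income exceeds €219,600 by €31,000, which is 16 full-or-partial €2,000 increments; reduction = 16 × €60 = €960, leaving €840.
Total: €4,050 + €10,280 + €840 = €15,170.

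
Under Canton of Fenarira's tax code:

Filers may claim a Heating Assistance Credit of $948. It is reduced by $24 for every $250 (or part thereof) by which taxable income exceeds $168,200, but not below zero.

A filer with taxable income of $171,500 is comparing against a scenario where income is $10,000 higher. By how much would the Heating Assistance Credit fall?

At $171,500 — income exceeds $168,200 by $3,300, which is 14 full-or-partial $250 increments; reduction = 14 × $24 = $336, leaving $612.
At $181,500 — income exceeds $168,200 by $13,300 → 54 increments × $24 = $1,296 ≥ base, so the credit is $0.
Lost: $612 − $0 = $612.

$612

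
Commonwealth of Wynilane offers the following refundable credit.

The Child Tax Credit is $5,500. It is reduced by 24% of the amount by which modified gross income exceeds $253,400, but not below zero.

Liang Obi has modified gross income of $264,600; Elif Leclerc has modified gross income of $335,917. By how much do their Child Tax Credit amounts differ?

$2,812

Liang ($264,600): Child Tax Credit: 24% of the $11,200 excess over $253,400 is $2,688; credit = $5,500 − $2,688 = $2,812.
Elif ($335,917): Child Tax Credit: 24% of the $82,517 excess over $253,400 is $19,804.08 ≥ base, so the credit is $0.
Difference: |$2,812 − $0| = $2,812.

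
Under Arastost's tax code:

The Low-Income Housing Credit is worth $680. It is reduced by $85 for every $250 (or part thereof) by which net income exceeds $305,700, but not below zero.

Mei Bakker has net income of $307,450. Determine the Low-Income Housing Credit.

Low-Income Housing Credit: income exceeds $305,700 by $1,750, which is 7 full-or-partial $250 increments; reduction = 7 × $85 = $595, leaving $85.

$85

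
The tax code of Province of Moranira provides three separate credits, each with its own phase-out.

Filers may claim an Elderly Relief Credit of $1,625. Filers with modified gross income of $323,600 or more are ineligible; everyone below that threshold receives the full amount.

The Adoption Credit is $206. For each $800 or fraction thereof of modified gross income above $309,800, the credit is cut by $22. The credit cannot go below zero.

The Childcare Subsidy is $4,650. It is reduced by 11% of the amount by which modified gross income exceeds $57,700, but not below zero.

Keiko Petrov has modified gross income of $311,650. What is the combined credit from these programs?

$1,765

Elderly Relief Credit: $311,650 is below the $323,600 cutoff, so the full $1,625 applies.
Adoption Credit: income exceeds $309,800 by $1,850, which is 3 full-or-partial $800 increments; reduction = 3 × $22 = $66, leaving $140.
Childcare Subsidy: 11% of the $253,950 excess over $57,700 is $27,934.50 ≥ base, so the credit is $0.
Total: $1,625 + $140 + $0 = $1,765.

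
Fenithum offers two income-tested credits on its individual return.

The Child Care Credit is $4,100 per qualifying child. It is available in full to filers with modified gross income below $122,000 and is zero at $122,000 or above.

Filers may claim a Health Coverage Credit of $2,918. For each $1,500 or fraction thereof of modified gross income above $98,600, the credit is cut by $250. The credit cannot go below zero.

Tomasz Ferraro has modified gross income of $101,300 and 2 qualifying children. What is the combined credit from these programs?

$10,618

Child Care Credit: base = 2 × $4,100 = $8,200. $101,300 is below the $122,000 cutoff, so the full $8,200 applies.
Health Coverage Credit: income exceeds $98,600 by $2,700, which is 2 full-or-partial $1,500 increments; reduction = 2 × $250 = $500, leaving $2,418.
Total: $8,200 + $2,418 = $10,618.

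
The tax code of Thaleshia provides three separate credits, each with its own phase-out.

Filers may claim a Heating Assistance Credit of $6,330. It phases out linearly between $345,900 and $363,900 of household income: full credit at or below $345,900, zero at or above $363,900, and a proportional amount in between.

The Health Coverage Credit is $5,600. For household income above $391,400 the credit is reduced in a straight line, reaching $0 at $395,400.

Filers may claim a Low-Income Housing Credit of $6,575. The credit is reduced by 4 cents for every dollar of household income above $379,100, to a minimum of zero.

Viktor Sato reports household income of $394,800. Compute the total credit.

Heating Assistance Credit: $394,800 is at or above $363,900, so the credit is $0.
Health Coverage Credit: $394,800 is $3,400 into a $4,000 phase-out range, leaving 600/4,000 of the credit: $5,600 × 600/4,000 = $840.
Low-Income Housing Credit: 4% of the $15,700 excess over $379,100 is $628; credit = $6,575 − $628 = $5,947.
Total: $0 + $840 + $5,947 = $6,787.

$6,787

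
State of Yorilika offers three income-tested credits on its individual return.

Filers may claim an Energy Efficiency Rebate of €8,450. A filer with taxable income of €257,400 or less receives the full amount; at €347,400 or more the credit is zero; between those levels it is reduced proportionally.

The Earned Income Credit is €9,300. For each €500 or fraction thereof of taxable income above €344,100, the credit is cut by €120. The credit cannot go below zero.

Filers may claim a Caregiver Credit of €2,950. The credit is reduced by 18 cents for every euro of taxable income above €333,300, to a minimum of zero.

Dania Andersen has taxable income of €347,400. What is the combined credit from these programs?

€8,872

Energy Efficiency Rebate: €347,400 is at or above €347,400, so the credit is €0.
Earned Income Credit: income exceeds €344,100 by €3,300, which is 7 full-or-partial €500 increments; reduction = 7 × €120 = €840, leaving €8,460.
Caregiver Credit: 18% of the €14,100 excess over €333,300 is €2,538; credit = €2,950 − €2,538 = €412.
Total: €0 + €8,460 + €412 = €8,872.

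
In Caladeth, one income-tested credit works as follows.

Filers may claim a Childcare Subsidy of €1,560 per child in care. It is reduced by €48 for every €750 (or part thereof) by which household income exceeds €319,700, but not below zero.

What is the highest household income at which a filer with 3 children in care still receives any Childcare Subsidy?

Full credit = 3 × €1,560 = €4,680.
After 97 increments the reduction is 97 × €48 = €4,656, leaving €24; one more increment wipes it out. Increment 97 ends at excess 97 × €750 = €72,750, so the highest qualifying income is €319,700 + €72,750 = €392,450.

€392,450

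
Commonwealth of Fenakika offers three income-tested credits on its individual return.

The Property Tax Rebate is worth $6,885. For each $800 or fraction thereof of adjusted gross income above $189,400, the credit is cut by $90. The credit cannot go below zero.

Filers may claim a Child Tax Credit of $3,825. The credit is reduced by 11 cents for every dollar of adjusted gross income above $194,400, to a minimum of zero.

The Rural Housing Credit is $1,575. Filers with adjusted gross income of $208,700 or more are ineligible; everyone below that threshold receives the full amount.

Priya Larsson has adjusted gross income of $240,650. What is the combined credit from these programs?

$1,035

Property Tax Rebate: income exceeds $189,400 by $51,250, which is 65 full-or-partial $800 increments; reduction = 65 × $90 = $5,850, leaving $1,035.
Child Tax Credit: 11% of the $46,250 excess over $194,400 is $5,087.50 ≥ base, so the credit is $0.
Rural Housing Credit: $240,650 meets or exceeds the $208,700 cutoff, so the credit is $0.
Total: $1,035 + $0 + $0 = $1,035.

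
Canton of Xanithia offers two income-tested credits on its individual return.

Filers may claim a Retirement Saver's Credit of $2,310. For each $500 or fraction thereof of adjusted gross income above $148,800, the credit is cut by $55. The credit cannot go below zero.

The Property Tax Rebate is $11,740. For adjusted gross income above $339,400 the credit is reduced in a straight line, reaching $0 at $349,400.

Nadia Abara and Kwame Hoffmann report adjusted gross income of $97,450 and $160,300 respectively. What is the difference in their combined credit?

Nadia ($97,450): Retirement Saver's Credit: $97,450 is at or below the $148,800 threshold, so the full $2,310 applies. Property Tax Rebate: $97,450 is at or below the $339,400 threshold, so the full $11,740 applies. total $2,310 + $11,740 = $14,050
Kwame ($160,300): Retirement Saver's Credit: income exceeds $148,800 by $11,500, which is 23 full-or-partial $500 increments; reduction = 23 × $55 = $1,265, leaving $1,045. Property Tax Rebate: $160,300 is at or below the $339,400 threshold, so the full $11,740 applies. total $1,045 + $11,740 = $12,785
Difference: |$14,050 − $12,785| = $1,265.

$1,265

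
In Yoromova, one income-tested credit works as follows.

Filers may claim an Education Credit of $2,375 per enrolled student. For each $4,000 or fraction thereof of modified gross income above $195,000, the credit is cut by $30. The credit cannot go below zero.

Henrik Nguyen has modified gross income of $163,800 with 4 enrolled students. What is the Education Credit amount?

Education Credit: base = 4 × $2,375 = $9,500. $163,800 is at or below the $195,000 threshold, so the full $9,500 applies.

$9,500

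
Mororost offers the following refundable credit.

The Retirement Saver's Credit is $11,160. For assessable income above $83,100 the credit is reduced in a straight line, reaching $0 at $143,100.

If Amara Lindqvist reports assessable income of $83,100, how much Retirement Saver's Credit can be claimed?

Retirement Saver's Credit: $83,100 is at or below the $83,100 threshold, so the full $11,160 applies.

$11,160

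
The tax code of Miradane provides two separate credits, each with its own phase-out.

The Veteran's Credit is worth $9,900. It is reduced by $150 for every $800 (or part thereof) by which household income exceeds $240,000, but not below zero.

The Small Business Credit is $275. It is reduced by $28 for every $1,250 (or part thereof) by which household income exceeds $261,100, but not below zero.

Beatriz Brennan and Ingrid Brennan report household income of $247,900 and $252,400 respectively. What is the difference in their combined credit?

$900

Beatriz ($247,900): Veteran's Credit: income exceeds $240,000 by $7,900, which is 10 full-or-partial $800 increments; reduction = 10 × $150 = $1,500, leaving $8,400. Small Business Credit: $247,900 is at or below the $261,100 threshold, so the full $275 applies. total $8,400 + $275 = $8,675
Ingrid ($252,400): Veteran's Credit: income exceeds $240,000 by $12,400, which is 16 full-or-partial $800 increments; reduction = 16 × $150 = $2,400, leaving $7,500. Small Business Credit: $252,400 is at or below the $261,100 threshold, so the full $275 applies. total $7,500 + $275 = $7,775
Difference: |$8,675 − $7,775| = $900.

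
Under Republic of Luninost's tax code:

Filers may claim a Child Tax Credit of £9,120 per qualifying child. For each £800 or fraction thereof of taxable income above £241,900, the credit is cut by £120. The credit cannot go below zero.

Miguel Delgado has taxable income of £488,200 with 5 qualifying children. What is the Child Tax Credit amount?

£8,640

Child Tax Credit: base = 5 × £9,120 = £45,600. income exceeds £241,900 by £246,300, which is 308 full-or-partial £800 increments; reduction = 308 × £120 = £36,960, leaving £8,640.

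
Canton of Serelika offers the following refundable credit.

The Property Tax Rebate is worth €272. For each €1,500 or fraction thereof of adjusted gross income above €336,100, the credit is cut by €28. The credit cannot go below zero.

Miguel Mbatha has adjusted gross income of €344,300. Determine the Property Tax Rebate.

€104

Property Tax Rebate: income exceeds €336,100 by €8,200, which is 6 full-or-partial €1,500 increments; reduction = 6 × €28 = €168, leaving €104.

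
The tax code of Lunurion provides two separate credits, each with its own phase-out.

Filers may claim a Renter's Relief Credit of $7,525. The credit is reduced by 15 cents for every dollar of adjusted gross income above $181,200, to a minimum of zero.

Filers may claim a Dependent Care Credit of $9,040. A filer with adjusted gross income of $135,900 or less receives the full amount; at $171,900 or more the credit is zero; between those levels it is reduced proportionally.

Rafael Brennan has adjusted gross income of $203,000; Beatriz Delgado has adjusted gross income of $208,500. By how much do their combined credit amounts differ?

Rafael ($203,000): Renter's Relief Credit: 15% of the $21,800 excess over $181,200 is $3,270; credit = $7,525 − $3,270 = $4,255. Dependent Care Credit: $203,000 is at or above $171,900, so the credit is $0. total $4,255 + $0 = $4,255
Beatriz ($208,500): Renter's Relief Credit: 15% of the $27,300 excess over $181,200 is $4,095; credit = $7,525 − $4,095 = $3,430. Dependent Care Credit: $208,500 is at or above $171,900, so the credit is $0. total $3,430 + $0 = $3,430
Difference: |$4,255 − $3,430| = $825.

$825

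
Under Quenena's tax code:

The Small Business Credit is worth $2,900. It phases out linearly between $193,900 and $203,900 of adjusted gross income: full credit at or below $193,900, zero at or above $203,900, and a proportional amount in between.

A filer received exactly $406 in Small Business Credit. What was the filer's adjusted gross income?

$406 is 406/2,900 of the full $2,900, so 2,494/2,900 of the $10,000 range has been used: income = $193,900 + $10,000 × 2,494/2,900 = $202,500.

$202,500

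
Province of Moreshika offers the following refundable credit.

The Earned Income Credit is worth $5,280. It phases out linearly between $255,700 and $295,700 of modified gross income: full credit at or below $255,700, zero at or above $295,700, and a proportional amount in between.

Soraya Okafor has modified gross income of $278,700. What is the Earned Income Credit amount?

Earned Income Credit: $278,700 is $23,000 into a $40,000 phase-out range, leaving 17,000/40,000 of the credit: $5,280 × 17,000/40,000 = $2,244.

$2,244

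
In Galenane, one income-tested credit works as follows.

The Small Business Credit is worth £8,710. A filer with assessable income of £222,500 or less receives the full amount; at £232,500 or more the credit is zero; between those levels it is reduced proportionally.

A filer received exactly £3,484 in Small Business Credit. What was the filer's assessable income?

£3,484 is 3,484/8,710 of the full £8,710, so 5,226/8,710 of the £10,000 range has been used: income = £222,500 + £10,000 × 5,226/8,710 = £228,500.

£228,500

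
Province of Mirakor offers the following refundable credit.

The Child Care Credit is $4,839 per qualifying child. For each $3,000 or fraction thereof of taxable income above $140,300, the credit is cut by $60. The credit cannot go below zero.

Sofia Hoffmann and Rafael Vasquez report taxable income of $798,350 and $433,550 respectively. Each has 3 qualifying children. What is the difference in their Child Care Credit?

Sofia ($798,350): Child Care Credit: base = 3 × $4,839 = $14,517. income exceeds $140,300 by $658,050, which is 220 full-or-partial $3,000 increments; reduction = 220 × $60 = $13,200, leaving $1,317.
Rafael ($433,550): Child Care Credit: base = 3 × $4,839 = $14,517. income exceeds $140,300 by $293,250, which is 98 full-or-partial $3,000 increments; reduction = 98 × $60 = $5,880, leaving $8,637.
Difference: |$1,317 − $8,637| = $7,320.

$7,320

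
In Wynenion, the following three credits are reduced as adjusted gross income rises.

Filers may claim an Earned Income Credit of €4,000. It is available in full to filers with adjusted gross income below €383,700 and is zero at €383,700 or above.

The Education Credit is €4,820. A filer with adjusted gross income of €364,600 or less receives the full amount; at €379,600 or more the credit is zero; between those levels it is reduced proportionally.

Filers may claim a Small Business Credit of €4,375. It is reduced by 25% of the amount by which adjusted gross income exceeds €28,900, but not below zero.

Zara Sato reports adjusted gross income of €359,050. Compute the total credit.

€8,820

Earned Income Credit: €359,050 is below the €383,700 cutoff, so the full €4,000 applies.
Education Credit: €359,050 is at or below the €364,600 threshold, so the full €4,820 applies.
Small Business Credit: 25% of the €330,150 excess over €28,900 is €82,537.50 ≥ base, so the credit is €0.
Total: €4,000 + €4,820 + €0 = €8,820.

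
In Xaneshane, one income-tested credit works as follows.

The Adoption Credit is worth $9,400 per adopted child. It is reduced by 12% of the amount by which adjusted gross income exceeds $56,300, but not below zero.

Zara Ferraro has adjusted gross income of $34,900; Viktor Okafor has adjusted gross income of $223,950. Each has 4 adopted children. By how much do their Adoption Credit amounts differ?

$20,118

Zara ($34,900): Adoption Credit: base = 4 × $9,400 = $37,600. $34,900 is at or below the $56,300 threshold, so the full $37,600 applies.
Viktor ($223,950): Adoption Credit: base = 4 × $9,400 = $37,600. 12% of the $167,650 excess over $56,300 is $20,118; credit = $37,600 − $20,118 = $17,482.
Difference: |$37,600 − $17,482| = $20,118.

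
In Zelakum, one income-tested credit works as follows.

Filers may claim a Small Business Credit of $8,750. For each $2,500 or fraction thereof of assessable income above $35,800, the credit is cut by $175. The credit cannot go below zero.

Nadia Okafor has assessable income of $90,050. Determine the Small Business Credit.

Small Business Credit: income exceeds $35,800 by $54,250, which is 22 full-or-partial $2,500 increments; reduction = 22 × $175 = $3,850, leaving $4,900.

$4,900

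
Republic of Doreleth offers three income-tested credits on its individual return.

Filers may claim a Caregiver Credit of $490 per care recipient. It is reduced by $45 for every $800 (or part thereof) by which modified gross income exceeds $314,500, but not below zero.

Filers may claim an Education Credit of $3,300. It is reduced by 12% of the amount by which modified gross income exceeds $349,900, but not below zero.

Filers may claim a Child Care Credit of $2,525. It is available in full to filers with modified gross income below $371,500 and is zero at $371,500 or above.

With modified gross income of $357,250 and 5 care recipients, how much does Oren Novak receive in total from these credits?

Caregiver Credit: base = 5 × $490 = $2,450. income exceeds $314,500 by $42,750, which is 54 full-or-partial $800 increments; reduction = 54 × $45 = $2,430, leaving $20.
Education Credit: 12% of the $7,350 excess over $349,900 is $882; credit = $3,300 − $882 = $2,418.
Child Care Credit: $357,250 is below the $371,500 cutoff, so the full $2,525 applies.
Total: $20 + $2,418 + $2,525 = $4,963.

$4,963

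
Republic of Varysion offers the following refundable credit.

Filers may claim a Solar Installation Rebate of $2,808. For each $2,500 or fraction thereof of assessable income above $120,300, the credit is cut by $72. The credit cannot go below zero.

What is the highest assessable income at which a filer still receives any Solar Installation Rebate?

After 38 increments the reduction is 38 × $72 = $2,736, leaving $72; one more increment wipes it out. Increment 38 ends at excess 38 × $2,500 = $95,000, so the highest qualifying income is $120,300 + $95,000 = $215,300.

$215,300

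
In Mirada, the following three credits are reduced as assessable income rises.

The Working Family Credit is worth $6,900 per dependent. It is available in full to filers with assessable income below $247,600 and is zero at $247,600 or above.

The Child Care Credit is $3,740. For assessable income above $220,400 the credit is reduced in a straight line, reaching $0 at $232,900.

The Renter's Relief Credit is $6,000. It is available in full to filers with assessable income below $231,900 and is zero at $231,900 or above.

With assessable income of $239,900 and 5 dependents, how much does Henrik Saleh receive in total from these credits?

$34,500

Working Family Credit: base = 5 × $6,900 = $34,500. $239,900 is below the $247,600 cutoff, so the full $34,500 applies.
Child Care Credit: $239,900 is at or above $232,900, so the credit is $0.
Renter's Relief Credit: $239,900 meets or exceeds the $231,900 cutoff, so the credit is $0.
Total: $34,500 + $0 + $0 = $34,500.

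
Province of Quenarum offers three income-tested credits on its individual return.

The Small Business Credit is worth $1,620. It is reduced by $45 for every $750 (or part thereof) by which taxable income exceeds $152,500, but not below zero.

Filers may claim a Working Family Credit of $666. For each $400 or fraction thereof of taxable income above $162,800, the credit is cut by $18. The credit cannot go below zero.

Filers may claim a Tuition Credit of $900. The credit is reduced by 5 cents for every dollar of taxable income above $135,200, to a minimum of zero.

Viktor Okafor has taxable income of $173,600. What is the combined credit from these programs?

$495

Small Business Credit: income exceeds $152,500 by $21,100, which is 29 full-or-partial $750 increments; reduction = 29 × $45 = $1,305, leaving $315.
Working Family Credit: income exceeds $162,800 by $10,800, which is 27 full-or-partial $400 increments; reduction = 27 × $18 = $486, leaving $180.
Tuition Credit: 5% of the $38,400 excess over $135,200 is $1,920 ≥ base, so the credit is $0.
Total: $315 + $180 + $0 = $495.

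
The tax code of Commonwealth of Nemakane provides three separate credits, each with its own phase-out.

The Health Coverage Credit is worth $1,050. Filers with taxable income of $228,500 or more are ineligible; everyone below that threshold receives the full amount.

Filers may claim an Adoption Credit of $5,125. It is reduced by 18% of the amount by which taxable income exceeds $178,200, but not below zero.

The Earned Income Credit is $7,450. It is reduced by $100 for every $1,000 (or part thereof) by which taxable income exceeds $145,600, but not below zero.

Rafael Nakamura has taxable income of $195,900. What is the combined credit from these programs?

$5,339

Health Coverage Credit: $195,900 is below the $228,500 cutoff, so the full $1,050 applies.
Adoption Credit: 18% of the $17,700 excess over $178,200 is $3,186; credit = $5,125 − $3,186 = $1,939.
Earned Income Credit: income exceeds $145,600 by $50,300, which is 51 full-or-partial $1,000 increments; reduction = 51 × $100 = $5,100, leaving $2,350.
Total: $1,050 + $1,939 + $2,350 = $5,339.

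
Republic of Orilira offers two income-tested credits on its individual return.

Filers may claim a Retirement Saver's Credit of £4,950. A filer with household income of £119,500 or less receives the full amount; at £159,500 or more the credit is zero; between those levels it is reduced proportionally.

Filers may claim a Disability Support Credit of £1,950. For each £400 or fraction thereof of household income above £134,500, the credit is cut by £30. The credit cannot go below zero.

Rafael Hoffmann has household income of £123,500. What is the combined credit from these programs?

£6,405

Retirement Saver's Credit: £123,500 is £4,000 into a £40,000 phase-out range, leaving 36,000/40,000 of the credit: £4,950 × 36,000/40,000 = £4,455.
Disability Support Credit: £123,500 is at or below the £134,500 threshold, so the full £1,950 applies.
Total: £4,455 + £1,950 = £6,405.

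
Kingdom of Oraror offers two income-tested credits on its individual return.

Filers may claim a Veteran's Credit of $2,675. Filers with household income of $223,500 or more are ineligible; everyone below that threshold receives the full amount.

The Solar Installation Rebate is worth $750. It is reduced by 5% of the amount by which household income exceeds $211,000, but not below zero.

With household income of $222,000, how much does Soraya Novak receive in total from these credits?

Veteran's Credit: $222,000 is below the $223,500 cutoff, so the full $2,675 applies.
Solar Installation Rebate: 5% of the $11,000 excess over $211,000 is $550; credit = $750 − $550 = $200.
Total: $2,675 + $200 = $2,875.

$2,875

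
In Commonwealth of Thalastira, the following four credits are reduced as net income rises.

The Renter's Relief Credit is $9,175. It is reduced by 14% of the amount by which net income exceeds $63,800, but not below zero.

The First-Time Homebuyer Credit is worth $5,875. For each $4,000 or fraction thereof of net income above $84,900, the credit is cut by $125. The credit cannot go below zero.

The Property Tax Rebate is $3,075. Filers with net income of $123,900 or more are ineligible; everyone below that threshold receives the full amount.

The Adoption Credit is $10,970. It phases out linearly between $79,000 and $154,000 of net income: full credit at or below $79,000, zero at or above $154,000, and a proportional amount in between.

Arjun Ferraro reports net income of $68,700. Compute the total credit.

Renter's Relief Credit: 14% of the $4,900 excess over $63,800 is $686; credit = $9,175 − $686 = $8,489.
First-Time Homebuyer Credit: $68,700 is at or below the $84,900 threshold, so the full $5,875 applies.
Property Tax Rebate: $68,700 is below the $123,900 cutoff, so the full $3,075 applies.
Adoption Credit: $68,700 is at or below the $79,000 threshold, so the full $10,970 applies.
Total: $8,489 + $5,875 + $3,075 + $10,970 = $28,409.

$28,409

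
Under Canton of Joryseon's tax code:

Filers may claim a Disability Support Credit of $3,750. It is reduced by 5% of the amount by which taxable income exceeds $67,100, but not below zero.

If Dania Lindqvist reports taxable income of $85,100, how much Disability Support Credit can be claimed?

Disability Support Credit: 5% of the $18,000 excess over $67,100 is $900; credit = $3,750 − $900 = $2,850.

$2,850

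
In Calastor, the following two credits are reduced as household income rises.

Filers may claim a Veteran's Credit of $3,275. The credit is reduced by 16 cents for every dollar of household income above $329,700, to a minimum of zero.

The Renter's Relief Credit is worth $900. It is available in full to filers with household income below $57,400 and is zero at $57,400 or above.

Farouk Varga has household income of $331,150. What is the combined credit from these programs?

Veteran's Credit: 16% of the $1,450 excess over $329,700 is $232; credit = $3,275 − $232 = $3,043.
Renter's Relief Credit: $331,150 meets or exceeds the $57,400 cutoff, so the credit is $0.
Total: $3,043 + $0 = $3,043.

$3,043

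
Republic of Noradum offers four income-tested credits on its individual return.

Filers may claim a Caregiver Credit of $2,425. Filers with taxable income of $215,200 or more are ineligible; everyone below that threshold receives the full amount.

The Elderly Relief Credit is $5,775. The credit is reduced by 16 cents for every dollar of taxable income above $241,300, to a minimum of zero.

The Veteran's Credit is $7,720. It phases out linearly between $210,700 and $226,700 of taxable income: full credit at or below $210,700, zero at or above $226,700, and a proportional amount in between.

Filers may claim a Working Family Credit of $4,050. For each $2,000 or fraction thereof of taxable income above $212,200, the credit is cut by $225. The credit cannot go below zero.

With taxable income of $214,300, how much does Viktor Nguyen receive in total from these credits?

Caregiver Credit: $214,300 is below the $215,200 cutoff, so the full $2,425 applies.
Elderly Relief Credit: $214,300 is at or below the $241,300 threshold, so the full $5,775 applies.
Veteran's Credit: $214,300 is $3,600 into a $16,000 phase-out range, leaving 12,400/16,000 of the credit: $7,720 × 12,400/16,000 = $5,983.
Working Family Credit: income exceeds $212,200 by $2,100, which is 2 full-or-partial $2,000 increments; reduction = 2 × $225 = $450, leaving $3,600.
Total: $2,425 + $5,775 + $5,983 + $3,600 = $17,783.

$17,783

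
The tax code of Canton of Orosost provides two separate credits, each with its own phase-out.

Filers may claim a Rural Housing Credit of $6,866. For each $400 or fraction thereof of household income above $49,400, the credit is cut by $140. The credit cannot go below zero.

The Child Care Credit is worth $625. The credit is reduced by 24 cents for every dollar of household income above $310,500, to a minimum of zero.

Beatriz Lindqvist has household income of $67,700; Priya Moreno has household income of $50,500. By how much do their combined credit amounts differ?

Beatriz ($67,700): Rural Housing Credit: income exceeds $49,400 by $18,300, which is 46 full-or-partial $400 increments; reduction = 46 × $140 = $6,440, leaving $426. Child Care Credit: $67,700 is at or below the $310,500 threshold, so the full $625 applies. total $426 + $625 = $1,051
Priya ($50,500): Rural Housing Credit: income exceeds $49,400 by $1,100, which is 3 full-or-partial $400 increments; reduction = 3 × $140 = $420, leaving $6,446. Child Care Credit: $50,500 is at or below the $310,500 threshold, so the full $625 applies. total $6,446 + $625 = $7,071
Difference: |$1,051 − $7,071| = $6,020.

$6,020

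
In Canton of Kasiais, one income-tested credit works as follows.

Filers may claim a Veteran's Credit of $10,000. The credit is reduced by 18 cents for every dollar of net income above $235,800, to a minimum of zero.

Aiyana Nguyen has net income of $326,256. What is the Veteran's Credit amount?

Veteran's Credit: 18% of the $90,456 excess over $235,800 is $16,282.08 ≥ base, so the credit is $0.

$0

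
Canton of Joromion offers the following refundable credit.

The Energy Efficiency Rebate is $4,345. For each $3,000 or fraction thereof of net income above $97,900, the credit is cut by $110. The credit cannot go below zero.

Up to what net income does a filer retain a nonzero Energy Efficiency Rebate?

After 39 increments the reduction is 39 × $110 = $4,290, leaving $55; one more increment wipes it out. Increment 39 ends at excess 39 × $3,000 = $117,000, so the highest qualifying income is $97,900 + $117,000 = $214,900.

$214,900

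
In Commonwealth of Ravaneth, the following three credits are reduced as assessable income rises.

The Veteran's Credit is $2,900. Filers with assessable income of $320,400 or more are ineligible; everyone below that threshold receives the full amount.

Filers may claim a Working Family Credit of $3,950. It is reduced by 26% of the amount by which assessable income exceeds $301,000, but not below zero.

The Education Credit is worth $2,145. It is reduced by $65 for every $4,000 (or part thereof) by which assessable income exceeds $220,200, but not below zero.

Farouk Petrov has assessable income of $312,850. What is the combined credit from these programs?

$4,354

Veteran's Credit: $312,850 is below the $320,400 cutoff, so the full $2,900 applies.
Working Family Credit: 26% of the $11,850 excess over $301,000 is $3,081; credit = $3,950 − $3,081 = $869.
Education Credit: income exceeds $220,200 by $92,650, which is 24 full-or-partial $4,000 increments; reduction = 24 × $65 = $1,560, leaving $585.
Total: $2,900 + $869 + $585 = $4,354.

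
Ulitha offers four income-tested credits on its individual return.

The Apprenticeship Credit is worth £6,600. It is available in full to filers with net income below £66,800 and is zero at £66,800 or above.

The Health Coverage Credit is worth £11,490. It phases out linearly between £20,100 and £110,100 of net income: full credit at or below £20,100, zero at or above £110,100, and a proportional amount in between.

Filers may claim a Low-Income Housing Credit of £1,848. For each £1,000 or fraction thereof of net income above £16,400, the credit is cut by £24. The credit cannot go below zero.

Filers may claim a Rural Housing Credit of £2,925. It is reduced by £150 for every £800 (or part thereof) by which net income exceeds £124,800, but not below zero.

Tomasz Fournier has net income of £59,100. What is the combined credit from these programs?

Apprenticeship Credit: £59,100 is below the £66,800 cutoff, so the full £6,600 applies.
Health Coverage Credit: £59,100 is £39,000 into a £90,000 phase-out range, leaving 51,000/90,000 of the credit: £11,490 × 51,000/90,000 = £6,511.
Low-Income Housing Credit: income exceeds £16,400 by £42,700, which is 43 full-or-partial £1,000 increments; reduction = 43 × £24 = £1,032, leaving £816.
Rural Housing Credit: £59,100 is at or below the £124,800 threshold, so the full £2,925 applies.
Total: £6,600 + £6,511 + £816 + £2,925 = £16,852.

£16,852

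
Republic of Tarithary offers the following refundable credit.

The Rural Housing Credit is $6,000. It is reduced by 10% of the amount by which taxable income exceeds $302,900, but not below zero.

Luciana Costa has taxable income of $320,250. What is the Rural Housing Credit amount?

Rural Housing Credit: 10% of the $17,350 excess over $302,900 is $1,735; credit = $6,000 − $1,735 = $4,265.

$4,265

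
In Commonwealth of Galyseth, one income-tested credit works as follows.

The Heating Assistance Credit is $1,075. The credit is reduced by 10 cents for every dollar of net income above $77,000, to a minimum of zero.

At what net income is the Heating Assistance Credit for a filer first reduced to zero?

The credit falls by 10% of each dollar above $77,000, so it reaches zero when the excess is $1,075 / 10% = $10,750: income = $77,000 + $10,750 = $87,750.

$87,750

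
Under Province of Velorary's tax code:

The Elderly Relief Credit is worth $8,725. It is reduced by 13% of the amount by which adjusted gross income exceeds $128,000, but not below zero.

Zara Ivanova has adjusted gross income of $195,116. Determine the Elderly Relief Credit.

Elderly Relief Credit: 13% of the $67,116 excess over $128,000 is $8,725.08 ≥ base, so the credit is $0.

$0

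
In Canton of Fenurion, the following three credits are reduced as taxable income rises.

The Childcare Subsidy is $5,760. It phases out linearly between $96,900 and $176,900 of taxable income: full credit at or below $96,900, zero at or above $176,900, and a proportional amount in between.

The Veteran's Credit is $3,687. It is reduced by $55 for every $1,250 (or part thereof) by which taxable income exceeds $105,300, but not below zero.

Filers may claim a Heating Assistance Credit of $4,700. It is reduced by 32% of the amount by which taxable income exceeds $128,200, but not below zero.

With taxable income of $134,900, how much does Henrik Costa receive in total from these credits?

Childcare Subsidy: $134,900 is $38,000 into a $80,000 phase-out range, leaving 42,000/80,000 of the credit: $5,760 × 42,000/80,000 = $3,024.
Veteran's Credit: income exceeds $105,300 by $29,600, which is 24 full-or-partial $1,250 increments; reduction = 24 × $55 = $1,320, leaving $2,367.
Heating Assistance Credit: 32% of the $6,700 excess over $128,200 is $2,144; credit = $4,700 − $2,144 = $2,556.
Total: $3,024 + $2,367 + $2,556 = $7,947.

$7,947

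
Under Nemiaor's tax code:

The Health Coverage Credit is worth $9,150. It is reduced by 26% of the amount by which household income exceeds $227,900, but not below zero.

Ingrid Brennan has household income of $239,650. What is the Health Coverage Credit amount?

$6,095

Health Coverage Credit: 26% of the $11,750 excess over $227,900 is $3,055; credit = $9,150 − $3,055 = $6,095.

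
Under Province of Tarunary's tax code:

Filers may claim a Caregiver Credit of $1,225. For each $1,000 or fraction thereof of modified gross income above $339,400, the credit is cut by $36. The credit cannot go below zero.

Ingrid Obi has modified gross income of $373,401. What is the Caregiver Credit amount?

Caregiver Credit: income exceeds $339,400 by $34,001 → 35 increments × $36 = $1,260 ≥ base, so the credit is $0.

$0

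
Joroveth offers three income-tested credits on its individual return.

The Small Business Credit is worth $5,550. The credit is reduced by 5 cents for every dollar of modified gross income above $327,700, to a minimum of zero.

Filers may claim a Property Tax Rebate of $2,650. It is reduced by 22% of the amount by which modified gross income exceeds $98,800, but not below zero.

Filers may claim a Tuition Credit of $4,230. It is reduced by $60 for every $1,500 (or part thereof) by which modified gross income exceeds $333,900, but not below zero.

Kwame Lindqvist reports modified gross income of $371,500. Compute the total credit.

Small Business Credit: 5% of the $43,800 excess over $327,700 is $2,190; credit = $5,550 − $2,190 = $3,360.
Property Tax Rebate: 22% of the $272,700 excess over $98,800 is $59,994 ≥ base, so the credit is $0.
Tuition Credit: income exceeds $333,900 by $37,600, which is 26 full-or-partial $1,500 increments; reduction = 26 × $60 = $1,560, leaving $2,670.
Total: $3,360 + $0 + $2,670 = $6,030.

$6,030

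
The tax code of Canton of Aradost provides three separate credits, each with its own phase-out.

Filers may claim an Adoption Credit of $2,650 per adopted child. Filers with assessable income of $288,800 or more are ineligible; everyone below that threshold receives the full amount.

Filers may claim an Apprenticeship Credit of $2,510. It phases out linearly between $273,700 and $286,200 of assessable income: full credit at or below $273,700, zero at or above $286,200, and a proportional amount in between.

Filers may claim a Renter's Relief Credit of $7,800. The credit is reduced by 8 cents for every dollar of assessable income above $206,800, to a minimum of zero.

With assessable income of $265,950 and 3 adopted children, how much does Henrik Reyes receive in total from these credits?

Adoption Credit: base = 3 × $2,650 = $7,950. $265,950 is below the $288,800 cutoff, so the full $7,950 applies.
Apprenticeship Credit: $265,950 is at or below the $273,700 threshold, so the full $2,510 applies.
Renter's Relief Credit: 8% of the $59,150 excess over $206,800 is $4,732; credit = $7,800 − $4,732 = $3,068.
Total: $7,950 + $2,510 + $3,068 = $13,528.

$13,528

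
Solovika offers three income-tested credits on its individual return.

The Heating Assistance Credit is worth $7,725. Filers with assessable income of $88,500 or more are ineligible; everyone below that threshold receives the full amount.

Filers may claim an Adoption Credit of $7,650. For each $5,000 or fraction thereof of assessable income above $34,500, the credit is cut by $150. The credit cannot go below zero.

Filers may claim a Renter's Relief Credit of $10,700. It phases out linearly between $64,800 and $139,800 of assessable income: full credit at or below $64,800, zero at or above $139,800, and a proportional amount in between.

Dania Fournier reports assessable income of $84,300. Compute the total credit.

$21,793

Heating Assistance Credit: $84,300 is below the $88,500 cutoff, so the full $7,725 applies.
Adoption Credit: income exceeds $34,500 by $49,800, which is 10 full-or-partial $5,000 increments; reduction = 10 × $150 = $1,500, leaving $6,150.
Renter's Relief Credit: $84,300 is $19,500 into a $75,000 phase-out range, leaving 55,500/75,000 of the credit: $10,700 × 55,500/75,000 = $7,918.
Total: $7,725 + $6,150 + $7,918 = $21,793.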